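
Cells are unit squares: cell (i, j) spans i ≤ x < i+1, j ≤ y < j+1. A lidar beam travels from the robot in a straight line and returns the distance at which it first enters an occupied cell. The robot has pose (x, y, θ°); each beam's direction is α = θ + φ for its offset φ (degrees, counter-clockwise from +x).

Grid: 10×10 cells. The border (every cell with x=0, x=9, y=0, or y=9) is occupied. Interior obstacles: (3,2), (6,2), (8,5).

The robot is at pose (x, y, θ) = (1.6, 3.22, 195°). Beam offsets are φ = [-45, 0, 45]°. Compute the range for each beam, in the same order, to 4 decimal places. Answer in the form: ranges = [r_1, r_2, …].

ranges = [0.6928, 0.6212, 1.2000]

beam 1: φ=-45°, α=150°
  dir = (cos 150°, sin 150°) = (-0.8660, 0.5000); from cell (1,3)
  next x-line at t=0.6928, next y-line at t=1.5600; Δt_x=1.1547, Δt_y=2.0000
    x: enter (0,3) at t=0.6928 ← occupied
  → r_1 = 0.6928
beam 2: φ=0°, α=195°
  dir = (cos 195°, sin 195°) = (-0.9659, -0.2588); from cell (1,3)
  next x-line at t=0.6212, next y-line at t=0.8500; Δt_x=1.0353, Δt_y=3.8637
    x: enter (0,3) at t=0.6212 ← occupied
  → r_2 = 0.6212
beam 3: φ=45°, α=240°
  dir = (cos 240°, sin 240°) = (-0.5000, -0.8660); from cell (1,3)
  next x-line at t=1.2000, next y-line at t=0.2540; Δt_x=2.0000, Δt_y=1.1547
    y: enter (1,2) at t=0.2540
    x: enter (0,2) at t=1.2000 ← occupied
  → r_3 = 1.2000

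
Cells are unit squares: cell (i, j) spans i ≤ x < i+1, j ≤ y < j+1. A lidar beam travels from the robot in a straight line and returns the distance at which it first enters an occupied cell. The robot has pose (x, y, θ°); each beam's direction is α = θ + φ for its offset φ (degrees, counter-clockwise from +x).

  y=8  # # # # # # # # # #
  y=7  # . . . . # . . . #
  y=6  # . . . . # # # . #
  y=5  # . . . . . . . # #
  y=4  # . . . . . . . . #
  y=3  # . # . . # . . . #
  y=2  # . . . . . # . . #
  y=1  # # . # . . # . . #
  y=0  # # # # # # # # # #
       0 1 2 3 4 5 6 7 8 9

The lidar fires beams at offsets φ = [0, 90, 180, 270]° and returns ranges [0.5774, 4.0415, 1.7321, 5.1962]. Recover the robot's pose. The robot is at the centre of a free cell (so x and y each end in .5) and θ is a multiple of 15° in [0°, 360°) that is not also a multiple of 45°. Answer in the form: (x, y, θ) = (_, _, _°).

(x, y, θ) = (5.5, 4.5, 240°)

Enumerate (i+0.5, j+0.5, θ) over the 45 free cells and 16 admissible headings. For each, cast all 4 beams and compare to the given ranges.
  (1.5, 4.5, 30°): beam 1 = 4.0415 ≠ 0.5774 ✗
  (1.5, 5.5, 165°): beam 1 = 0.5176 ≠ 0.5774 ✗
  (3.5, 6.5, 300°): beam 1 = 3.0000 ≠ 0.5774 ✗
  (3.5, 6.5, 60°): beam 1 = 1.7321 ≠ 0.5774 ✗
  (1.5, 5.5, 300°): beam 1 = 1.7321 ≠ 0.5774 ✗
  …
  (5.5, 4.5, 240°): r_1=0.5774, r_2=4.0415, r_3=1.7321, r_4=5.1962 — all match ✓
No second candidate reproduces the full scan.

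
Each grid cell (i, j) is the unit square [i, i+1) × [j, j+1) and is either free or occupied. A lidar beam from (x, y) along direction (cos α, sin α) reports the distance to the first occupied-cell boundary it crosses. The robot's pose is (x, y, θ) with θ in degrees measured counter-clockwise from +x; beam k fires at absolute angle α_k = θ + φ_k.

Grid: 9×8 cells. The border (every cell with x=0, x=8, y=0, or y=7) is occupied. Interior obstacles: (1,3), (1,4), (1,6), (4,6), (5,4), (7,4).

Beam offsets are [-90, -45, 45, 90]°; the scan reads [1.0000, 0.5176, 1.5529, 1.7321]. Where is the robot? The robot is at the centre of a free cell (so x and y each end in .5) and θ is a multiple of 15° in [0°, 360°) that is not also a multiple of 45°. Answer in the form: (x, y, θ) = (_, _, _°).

(x, y, θ) = (6.5, 1.5, 300°)

Enumerate (i+0.5, j+0.5, θ) over the 36 free cells and 16 admissible headings. For each, cast all 4 beams and compare to the given ranges.
  (4.5, 3.5, 330°): beam 1 = 2.8868 ≠ 1.0000 ✗
  (7.5, 2.5, 165°): beam 1 = 1.5529 ≠ 1.0000 ✗
  (4.5, 2.5, 75°): beam 1 = 3.6235 ≠ 1.0000 ✗
  (2.5, 5.5, 330°): beam 2 = 4.6587 ≠ 0.5176 ✗
  …
  (6.5, 1.5, 300°): r_1=1.0000, r_2=0.5176, r_3=1.5529, r_4=1.7321 — all match ✓
Unique over the lattice → pose = (6.5, 1.5, 300°).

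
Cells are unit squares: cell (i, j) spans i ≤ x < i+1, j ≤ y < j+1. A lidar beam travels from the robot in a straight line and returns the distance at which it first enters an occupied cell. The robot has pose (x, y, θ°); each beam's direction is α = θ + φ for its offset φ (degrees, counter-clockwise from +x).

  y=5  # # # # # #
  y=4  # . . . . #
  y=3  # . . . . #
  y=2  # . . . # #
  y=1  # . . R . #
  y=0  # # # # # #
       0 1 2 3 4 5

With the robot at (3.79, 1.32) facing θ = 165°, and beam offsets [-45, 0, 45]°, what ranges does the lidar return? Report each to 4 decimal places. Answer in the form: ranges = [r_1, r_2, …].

ranges = [4.2493, 2.8884, 0.6400]

beam 1: φ=-45°, α=120°
  d=(-0.5000,0.8660)  start (3,1)  tX=1.5800 tY=0.7852  stride 1/|dx|=2.0000 1/|dy|=1.1547
    cross y-line → (3,2), t=0.7852
    cross x-line → (2,2), t=1.5800
    cross y-line → (2,3), t=1.9399
    cross y-line → (2,4), t=3.0946
    cross x-line → (1,4), t=3.5800
    cross y-line → (1,5), t=4.2493 (wall)
  → r_1 = 4.2493
beam 2: φ=0°, α=165°
  d=(-0.9659,0.2588)  start (3,1)  tX=0.8179 tY=2.6273  stride 1/|dx|=1.0353 1/|dy|=3.8637
    cross x-line → (2,1), t=0.8179
    cross x-line → (1,1), t=1.8531
    cross y-line → (1,2), t=2.6273
    cross x-line → (0,2), t=2.8884 (wall)
  → r_2 = 2.8884
beam 3: φ=45°, α=210°
  d=(-0.8660,-0.5000)  start (3,1)  tX=0.9122 tY=0.6400  stride 1/|dx|=1.1547 1/|dy|=2.0000
    cross y-line → (3,0), t=0.6400 (wall)
  → r_3 = 0.6400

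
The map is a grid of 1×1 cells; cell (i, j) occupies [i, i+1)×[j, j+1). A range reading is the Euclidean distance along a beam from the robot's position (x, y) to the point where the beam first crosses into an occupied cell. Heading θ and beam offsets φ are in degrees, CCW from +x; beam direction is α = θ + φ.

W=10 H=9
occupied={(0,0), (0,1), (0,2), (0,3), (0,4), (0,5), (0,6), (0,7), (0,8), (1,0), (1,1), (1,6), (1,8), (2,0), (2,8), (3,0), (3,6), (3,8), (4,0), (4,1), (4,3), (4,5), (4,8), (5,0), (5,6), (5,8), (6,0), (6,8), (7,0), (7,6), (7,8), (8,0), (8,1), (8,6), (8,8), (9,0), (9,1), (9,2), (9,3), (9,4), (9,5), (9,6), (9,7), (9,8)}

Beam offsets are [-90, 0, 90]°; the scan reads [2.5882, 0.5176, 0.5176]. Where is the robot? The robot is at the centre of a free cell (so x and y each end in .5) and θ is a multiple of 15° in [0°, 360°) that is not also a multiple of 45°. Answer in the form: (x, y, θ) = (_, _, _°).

(x, y, θ) = (8.5, 7.5, 285°)

The pose lattice has 46·16 = 736 candidates. Test each by forward raycasting.
  (8.5, 5.5, 285°): beam 1 = 7.7646 ≠ 2.5882 ✗
  (3.5, 3.5, 195°): beam 1 = 4.6587 ≠ 2.5882 ✗
  (1.5, 4.5, 15°): beam 1 = 3.6235 ≠ 2.5882 ✗
  …
  (8.5, 7.5, 285°): r_1=2.5882, r_2=0.5176, r_3=0.5176 — all match ✓
No second candidate reproduces the full scan.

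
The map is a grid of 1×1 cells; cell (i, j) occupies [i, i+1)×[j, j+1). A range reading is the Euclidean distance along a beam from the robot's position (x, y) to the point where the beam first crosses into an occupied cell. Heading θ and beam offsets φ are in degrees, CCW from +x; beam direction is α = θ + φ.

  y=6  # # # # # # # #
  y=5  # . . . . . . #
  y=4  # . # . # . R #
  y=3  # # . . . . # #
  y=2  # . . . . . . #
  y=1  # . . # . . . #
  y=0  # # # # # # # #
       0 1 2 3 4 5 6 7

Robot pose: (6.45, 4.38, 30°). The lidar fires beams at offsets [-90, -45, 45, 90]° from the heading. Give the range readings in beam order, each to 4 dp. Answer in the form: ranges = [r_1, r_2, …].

ranges = [0.4388, 0.5694, 1.6771, 1.8706]

beam 1: φ=-90°, α=300°
  dir = (cos 300°, sin 300°) = (0.5000, -0.8660); from cell (6,4)
  next x-line at t=1.1000, next y-line at t=0.4388; Δt_x=2.0000, Δt_y=1.1547
    y: enter (6,3) at t=0.4388 ← occupied
  → r_1 = 0.4388
beam 2: φ=-45°, α=345°
  dir = (cos 345°, sin 345°) = (0.9659, -0.2588); from cell (6,4)
  next x-line at t=0.5694, next y-line at t=1.4682; Δt_x=1.0353, Δt_y=3.8637
    x: enter (7,4) at t=0.5694 ← occupied
  → r_2 = 0.5694
beam 3: φ=45°, α=75°
  dir = (cos 75°, sin 75°) = (0.2588, 0.9659); from cell (6,4)
  next x-line at t=2.1250, next y-line at t=0.6419; Δt_x=3.8637, Δt_y=1.0353
    y: enter (6,5) at t=0.6419
    y: enter (6,6) at t=1.6771 ← occupied
  → r_3 = 1.6771
beam 4: φ=90°, α=120°
  dir = (cos 120°, sin 120°) = (-0.5000, 0.8660); from cell (6,4)
  next x-line at t=0.9000, next y-line at t=0.7159; Δt_x=2.0000, Δt_y=1.1547
    y: enter (6,5) at t=0.7159
    x: enter (5,5) at t=0.9000
    y: enter (5,6) at t=1.8706 ← occupied
  → r_4 = 1.8706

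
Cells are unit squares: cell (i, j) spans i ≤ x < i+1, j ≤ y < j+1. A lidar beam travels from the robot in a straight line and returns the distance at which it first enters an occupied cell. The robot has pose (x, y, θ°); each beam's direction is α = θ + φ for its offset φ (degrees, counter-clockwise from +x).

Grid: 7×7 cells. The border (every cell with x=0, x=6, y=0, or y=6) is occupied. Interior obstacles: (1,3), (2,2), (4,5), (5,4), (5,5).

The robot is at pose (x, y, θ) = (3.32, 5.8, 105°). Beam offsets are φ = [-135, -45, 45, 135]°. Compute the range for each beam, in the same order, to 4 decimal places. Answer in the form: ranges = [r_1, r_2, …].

beam 1: φ=-135°, α=330°
  direction (0.8660, -0.5000); cell (3,5); t to first gridline: x 0.7852, y 1.6000 (then +1.1547 / +2.0000)
    (4,5) via x @ 0.7852  # hit
  → r_1 = 0.7852
beam 2: φ=-45°, α=60°
  direction (0.5000, 0.8660); cell (3,5); t to first gridline: x 1.3600, y 0.2309 (then +2.0000 / +1.1547)
    (3,6) via y @ 0.2309  # hit
  → r_2 = 0.2309
beam 3: φ=45°, α=150°
  direction (-0.8660, 0.5000); cell (3,5); t to first gridline: x 0.3695, y 0.4000 (then +1.1547 / +2.0000)
    (2,5) via x @ 0.3695
    (2,6) via y @ 0.4000  # hit
  → r_3 = 0.4000
beam 4: φ=135°, α=240°
  direction (-0.5000, -0.8660); cell (3,5); t to first gridline: x 0.6400, y 0.9238 (then +2.0000 / +1.1547)
    (2,5) via x @ 0.6400
    (2,4) via y @ 0.9238
    (2,3) via y @ 2.0785
    (1,3) via x @ 2.6400  # hit
  → r_4 = 2.6400

ranges = [0.7852, 0.2309, 0.4000, 2.6400]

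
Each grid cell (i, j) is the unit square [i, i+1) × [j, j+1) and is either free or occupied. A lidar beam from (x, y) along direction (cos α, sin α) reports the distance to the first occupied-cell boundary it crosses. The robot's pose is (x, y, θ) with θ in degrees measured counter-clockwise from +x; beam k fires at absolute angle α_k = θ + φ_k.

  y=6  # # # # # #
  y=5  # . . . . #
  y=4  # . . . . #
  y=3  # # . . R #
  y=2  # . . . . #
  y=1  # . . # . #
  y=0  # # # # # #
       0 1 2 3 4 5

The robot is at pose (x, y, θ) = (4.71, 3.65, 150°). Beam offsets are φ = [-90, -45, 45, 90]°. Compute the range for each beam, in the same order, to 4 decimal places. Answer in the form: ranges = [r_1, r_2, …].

beam 1: φ=-90°, α=60°
  dir = (cos 60°, sin 60°) = (0.5000, 0.8660); from cell (4,3)
  next x-line at t=0.5800, next y-line at t=0.4041; Δt_x=2.0000, Δt_y=1.1547
    y: enter (4,4) at t=0.4041
    x: enter (5,4) at t=0.5800 ← occupied
  → r_1 = 0.5800
beam 2: φ=-45°, α=105°
  dir = (cos 105°, sin 105°) = (-0.2588, 0.9659); from cell (4,3)
  next x-line at t=2.7432, next y-line at t=0.3623; Δt_x=3.8637, Δt_y=1.0353
    y: enter (4,4) at t=0.3623
    y: enter (4,5) at t=1.3976
    y: enter (4,6) at t=2.4329 ← occupied
  → r_2 = 2.4329
beam 3: φ=45°, α=195°
  dir = (cos 195°, sin 195°) = (-0.9659, -0.2588); from cell (4,3)
  next x-line at t=0.7350, next y-line at t=2.5114; Δt_x=1.0353, Δt_y=3.8637
    x: enter (3,3) at t=0.7350
    x: enter (2,3) at t=1.7703
    y: enter (2,2) at t=2.5114
    x: enter (1,2) at t=2.8056
    x: enter (0,2) at t=3.8409 ← occupied
  → r_3 = 3.8409
beam 4: φ=90°, α=240°
  dir = (cos 240°, sin 240°) = (-0.5000, -0.8660); from cell (4,3)
  next x-line at t=1.4200, next y-line at t=0.7506; Δt_x=2.0000, Δt_y=1.1547
    y: enter (4,2) at t=0.7506
    x: enter (3,2) at t=1.4200
    y: enter (3,1) at t=1.9053 ← occupied
  → r_4 = 1.9053

ranges = [0.5800, 2.4329, 3.8409, 1.9053]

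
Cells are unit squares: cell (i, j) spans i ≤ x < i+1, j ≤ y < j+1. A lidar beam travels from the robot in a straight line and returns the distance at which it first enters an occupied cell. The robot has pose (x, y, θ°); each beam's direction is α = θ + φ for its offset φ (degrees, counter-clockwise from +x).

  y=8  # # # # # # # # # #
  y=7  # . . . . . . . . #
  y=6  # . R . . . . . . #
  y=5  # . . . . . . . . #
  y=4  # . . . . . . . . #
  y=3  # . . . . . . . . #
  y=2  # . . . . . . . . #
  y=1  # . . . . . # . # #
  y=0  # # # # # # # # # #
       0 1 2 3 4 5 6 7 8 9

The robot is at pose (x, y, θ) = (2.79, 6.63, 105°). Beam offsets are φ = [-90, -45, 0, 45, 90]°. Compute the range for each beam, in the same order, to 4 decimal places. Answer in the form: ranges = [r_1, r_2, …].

beam 1: φ=-90°, α=15°
  d=(0.9659,0.2588)  start (2,6)  tX=0.2174 tY=1.4296  stride 1/|dx|=1.0353 1/|dy|=3.8637
    cross x-line → (3,6), t=0.2174
    cross x-line → (4,6), t=1.2527
    cross y-line → (4,7), t=1.4296
    cross x-line → (5,7), t=2.2880
    cross x-line → (6,7), t=3.3232
    cross x-line → (7,7), t=4.3585
    cross y-line → (7,8), t=5.2933 (wall)
  → r_1 = 5.2933
beam 2: φ=-45°, α=60°
  d=(0.5000,0.8660)  start (2,6)  tX=0.4200 tY=0.4272  stride 1/|dx|=2.0000 1/|dy|=1.1547
    cross x-line → (3,6), t=0.4200
    cross y-line → (3,7), t=0.4272
    cross y-line → (3,8), t=1.5819 (wall)
  → r_2 = 1.5819
beam 3: φ=0°, α=105°
  d=(-0.2588,0.9659)  start (2,6)  tX=3.0523 tY=0.3831  stride 1/|dx|=3.8637 1/|dy|=1.0353
    cross y-line → (2,7), t=0.3831
    cross y-line → (2,8), t=1.4183 (wall)
  → r_3 = 1.4183
beam 4: φ=45°, α=150°
  d=(-0.8660,0.5000)  start (2,6)  tX=0.9122 tY=0.7400  stride 1/|dx|=1.1547 1/|dy|=2.0000
    cross y-line → (2,7), t=0.7400
    cross x-line → (1,7), t=0.9122
    cross x-line → (0,7), t=2.0669 (wall)
  → r_4 = 2.0669
beam 5: φ=90°, α=195°
  d=(-0.9659,-0.2588)  start (2,6)  tX=0.8179 tY=2.4341  stride 1/|dx|=1.0353 1/|dy|=3.8637
    cross x-line → (1,6), t=0.8179
    cross x-line → (0,6), t=1.8531 (wall)
  → r_5 = 1.8531

ranges = [5.2933, 1.5819, 1.4183, 2.0669, 1.8531]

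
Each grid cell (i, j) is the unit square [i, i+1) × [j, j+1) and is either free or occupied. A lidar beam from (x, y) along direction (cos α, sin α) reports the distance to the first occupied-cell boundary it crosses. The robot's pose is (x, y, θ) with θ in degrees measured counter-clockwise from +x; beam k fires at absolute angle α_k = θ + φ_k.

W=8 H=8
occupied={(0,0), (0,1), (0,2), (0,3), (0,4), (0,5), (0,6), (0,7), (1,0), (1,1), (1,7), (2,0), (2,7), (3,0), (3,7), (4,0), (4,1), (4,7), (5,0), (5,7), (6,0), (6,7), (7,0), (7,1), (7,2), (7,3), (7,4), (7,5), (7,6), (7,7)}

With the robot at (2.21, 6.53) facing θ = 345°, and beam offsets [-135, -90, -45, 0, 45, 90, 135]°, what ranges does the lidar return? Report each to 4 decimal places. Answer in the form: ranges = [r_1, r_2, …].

ranges = [1.3972, 4.6751, 5.2308, 4.9590, 0.9400, 0.4866, 0.5427]

beam 1: φ=-135°, α=210°
  d=(-0.8660,-0.5000)  start (2,6)  tX=0.2425 tY=1.0600  stride 1/|dx|=1.1547 1/|dy|=2.0000
    cross x-line → (1,6), t=0.2425
    cross y-line → (1,5), t=1.0600
    cross x-line → (0,5), t=1.3972 (wall)
  → r_1 = 1.3972
beam 2: φ=-90°, α=255°
  d=(-0.2588,-0.9659)  start (2,6)  tX=0.8114 tY=0.5487  stride 1/|dx|=3.8637 1/|dy|=1.0353
    cross y-line → (2,5), t=0.5487
    cross x-line → (1,5), t=0.8114
    cross y-line → (1,4), t=1.5840
    cross y-line → (1,3), t=2.6192
    cross y-line → (1,2), t=3.6545
    cross x-line → (0,2), t=4.6751 (wall)
  → r_2 = 4.6751
beam 3: φ=-45°, α=300°
  d=(0.5000,-0.8660)  start (2,6)  tX=1.5800 tY=0.6120  stride 1/|dx|=2.0000 1/|dy|=1.1547
    cross y-line → (2,5), t=0.6120
    cross x-line → (3,5), t=1.5800
    cross y-line → (3,4), t=1.7667
    cross y-line → (3,3), t=2.9214
    cross x-line → (4,3), t=3.5800
    cross y-line → (4,2), t=4.0761
    cross y-line → (4,1), t=5.2308 (wall)
  → r_3 = 5.2308
beam 4: φ=0°, α=345°
  d=(0.9659,-0.2588)  start (2,6)  tX=0.8179 tY=2.0478  stride 1/|dx|=1.0353 1/|dy|=3.8637
    cross x-line → (3,6), t=0.8179
    cross x-line → (4,6), t=1.8531
    cross y-line → (4,5), t=2.0478
    cross x-line → (5,5), t=2.8884
    cross x-line → (6,5), t=3.9237
    cross x-line → (7,5), t=4.9590 (wall)
  → r_4 = 4.9590
beam 5: φ=45°, α=30°
  d=(0.8660,0.5000)  start (2,6)  tX=0.9122 tY=0.9400  stride 1/|dx|=1.1547 1/|dy|=2.0000
    cross x-line → (3,6), t=0.9122
    cross y-line → (3,7), t=0.9400 (wall)
  → r_5 = 0.9400
beam 6: φ=90°, α=75°
  d=(0.2588,0.9659)  start (2,6)  tX=3.0523 tY=0.4866  stride 1/|dx|=3.8637 1/|dy|=1.0353
    cross y-line → (2,7), t=0.4866 (wall)
  → r_6 = 0.4866
beam 7: φ=135°, α=120°
  d=(-0.5000,0.8660)  start (2,6)  tX=0.4200 tY=0.5427  stride 1/|dx|=2.0000 1/|dy|=1.1547
    cross x-line → (1,6), t=0.4200
    cross y-line → (1,7), t=0.5427 (wall)
  → r_7 = 0.5427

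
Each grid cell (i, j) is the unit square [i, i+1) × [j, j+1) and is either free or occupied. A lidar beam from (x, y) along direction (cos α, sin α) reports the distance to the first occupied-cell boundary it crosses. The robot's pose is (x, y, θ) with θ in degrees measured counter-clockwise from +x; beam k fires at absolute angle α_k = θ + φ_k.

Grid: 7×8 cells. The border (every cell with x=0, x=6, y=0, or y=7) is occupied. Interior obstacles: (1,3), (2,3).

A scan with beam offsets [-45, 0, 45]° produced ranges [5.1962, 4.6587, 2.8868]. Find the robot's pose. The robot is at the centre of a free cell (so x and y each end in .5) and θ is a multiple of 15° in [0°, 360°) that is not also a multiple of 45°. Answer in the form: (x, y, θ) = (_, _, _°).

(x, y, θ) = (5.5, 3.5, 195°)

The pose lattice has 28·16 = 448 candidates. Test each by forward raycasting.
  (1.5, 1.5, 105°): beam 1 = 1.7321 ≠ 5.1962 ✗
  (1.5, 6.5, 75°): beam 1 = 1.0000 ≠ 5.1962 ✗
  (4.5, 2.5, 195°): beam 1 = 1.7321 ≠ 5.1962 ✗
  (5.5, 4.5, 150°): beam 1 = 2.5882 ≠ 5.1962 ✗
  (5.5, 5.5, 75°): beam 1 = 0.5774 ≠ 5.1962 ✗
  …
  (5.5, 3.5, 195°): r_1=5.1962, r_2=4.6587, r_3=2.8868 — all match ✓
Only this pose fits every beam.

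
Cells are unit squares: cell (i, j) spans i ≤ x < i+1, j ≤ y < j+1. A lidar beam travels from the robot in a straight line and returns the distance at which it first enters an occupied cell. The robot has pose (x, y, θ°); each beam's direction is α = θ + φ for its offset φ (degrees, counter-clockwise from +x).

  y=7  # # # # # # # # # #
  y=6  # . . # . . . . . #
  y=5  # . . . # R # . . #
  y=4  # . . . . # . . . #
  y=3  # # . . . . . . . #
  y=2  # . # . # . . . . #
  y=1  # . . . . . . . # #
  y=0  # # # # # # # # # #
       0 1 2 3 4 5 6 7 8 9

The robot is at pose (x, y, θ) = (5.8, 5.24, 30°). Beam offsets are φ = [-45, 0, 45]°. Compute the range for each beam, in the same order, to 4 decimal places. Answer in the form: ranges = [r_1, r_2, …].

ranges = [0.2071, 0.2309, 0.7727]

beam 1: φ=-45°, α=345°
  direction (0.9659, -0.2588); cell (5,5); t to first gridline: x 0.2071, y 0.9273 (then +1.0353 / +3.8637)
    (6,5) via x @ 0.2071  # hit
  → r_1 = 0.2071
beam 2: φ=0°, α=30°
  direction (0.8660, 0.5000); cell (5,5); t to first gridline: x 0.2309, y 1.5200 (then +1.1547 / +2.0000)
    (6,5) via x @ 0.2309  # hit
  → r_2 = 0.2309
beam 3: φ=45°, α=75°
  direction (0.2588, 0.9659); cell (5,5); t to first gridline: x 0.7727, y 0.7868 (then +3.8637 / +1.0353)
    (6,5) via x @ 0.7727  # hit
  → r_3 = 0.7727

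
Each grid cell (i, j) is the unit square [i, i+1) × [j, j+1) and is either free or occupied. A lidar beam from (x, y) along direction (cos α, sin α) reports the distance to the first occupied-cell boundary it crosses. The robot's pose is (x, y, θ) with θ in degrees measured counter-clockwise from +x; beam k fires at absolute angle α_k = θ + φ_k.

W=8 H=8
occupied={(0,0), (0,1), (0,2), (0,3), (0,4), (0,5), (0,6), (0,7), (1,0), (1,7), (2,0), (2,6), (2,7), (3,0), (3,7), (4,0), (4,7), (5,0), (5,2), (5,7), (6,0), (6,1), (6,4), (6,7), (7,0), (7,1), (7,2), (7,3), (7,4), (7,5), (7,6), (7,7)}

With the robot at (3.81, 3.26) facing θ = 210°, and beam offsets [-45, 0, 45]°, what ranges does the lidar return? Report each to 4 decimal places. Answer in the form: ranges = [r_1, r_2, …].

ranges = [2.9091, 3.2447, 2.3397]

beam 1: φ=-45°, α=165°
  d=(-0.9659,0.2588)  start (3,3)  tX=0.8386 tY=2.8591  stride 1/|dx|=1.0353 1/|dy|=3.8637
    cross x-line → (2,3), t=0.8386
    cross x-line → (1,3), t=1.8738
    cross y-line → (1,4), t=2.8591
    cross x-line → (0,4), t=2.9091 (wall)
  → r_1 = 2.9091
beam 2: φ=0°, α=210°
  d=(-0.8660,-0.5000)  start (3,3)  tX=0.9353 tY=0.5200  stride 1/|dx|=1.1547 1/|dy|=2.0000
    cross y-line → (3,2), t=0.5200
    cross x-line → (2,2), t=0.9353
    cross x-line → (1,2), t=2.0900
    cross y-line → (1,1), t=2.5200
    cross x-line → (0,1), t=3.2447 (wall)
  → r_2 = 3.2447
beam 3: φ=45°, α=255°
  d=(-0.2588,-0.9659)  start (3,3)  tX=3.1296 tY=0.2692  stride 1/|dx|=3.8637 1/|dy|=1.0353
    cross y-line → (3,2), t=0.2692
    cross y-line → (3,1), t=1.3044
    cross y-line → (3,0), t=2.3397 (wall)
  → r_3 = 2.3397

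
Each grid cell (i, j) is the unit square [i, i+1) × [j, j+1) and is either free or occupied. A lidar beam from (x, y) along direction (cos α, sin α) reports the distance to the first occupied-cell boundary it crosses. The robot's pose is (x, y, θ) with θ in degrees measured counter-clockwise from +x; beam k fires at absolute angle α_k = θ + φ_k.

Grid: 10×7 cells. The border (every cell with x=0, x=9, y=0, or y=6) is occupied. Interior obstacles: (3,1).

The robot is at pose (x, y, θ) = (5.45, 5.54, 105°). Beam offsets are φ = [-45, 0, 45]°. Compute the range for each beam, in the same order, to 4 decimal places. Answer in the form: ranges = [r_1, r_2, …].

beam 1: φ=-45°, α=60°
  dir = (cos 60°, sin 60°) = (0.5000, 0.8660); from cell (5,5)
  next x-line at t=1.1000, next y-line at t=0.5312; Δt_x=2.0000, Δt_y=1.1547
    y: enter (5,6) at t=0.5312 ← occupied
  → r_1 = 0.5312
beam 2: φ=0°, α=105°
  dir = (cos 105°, sin 105°) = (-0.2588, 0.9659); from cell (5,5)
  next x-line at t=1.7387, next y-line at t=0.4762; Δt_x=3.8637, Δt_y=1.0353
    y: enter (5,6) at t=0.4762 ← occupied
  → r_2 = 0.4762
beam 3: φ=45°, α=150°
  dir = (cos 150°, sin 150°) = (-0.8660, 0.5000); from cell (5,5)
  next x-line at t=0.5196, next y-line at t=0.9200; Δt_x=1.1547, Δt_y=2.0000
    x: enter (4,5) at t=0.5196
    y: enter (4,6) at t=0.9200 ← occupied
  → r_3 = 0.9200

ranges = [0.5312, 0.4762, 0.9200]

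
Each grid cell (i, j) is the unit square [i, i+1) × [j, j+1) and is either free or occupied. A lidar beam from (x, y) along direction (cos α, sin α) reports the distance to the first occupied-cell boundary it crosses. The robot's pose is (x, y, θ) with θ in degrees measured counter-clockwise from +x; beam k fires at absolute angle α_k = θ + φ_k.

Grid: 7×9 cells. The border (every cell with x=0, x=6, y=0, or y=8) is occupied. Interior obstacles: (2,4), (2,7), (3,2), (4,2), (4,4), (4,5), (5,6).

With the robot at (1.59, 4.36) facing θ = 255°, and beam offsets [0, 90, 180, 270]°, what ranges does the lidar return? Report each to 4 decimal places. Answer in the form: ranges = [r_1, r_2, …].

ranges = [2.2796, 0.4245, 2.7331, 0.6108]

beam 1: φ=0°, α=255°
  cosα=-0.2588 sinα=-0.9659 | (1,4) | tMaxX 2.2796 tMaxY 0.3727 | tΔX 3.8637 tΔY 1.0353
    t=0.3727 [y] (1,3)
    t=1.4080 [y] (1,2)
    t=2.2796 [x] (0,2) — stop
  → r_1 = 2.2796
beam 2: φ=90°, α=345°
  cosα=0.9659 sinα=-0.2588 | (1,4) | tMaxX 0.4245 tMaxY 1.3909 | tΔX 1.0353 tΔY 3.8637
    t=0.4245 [x] (2,4) — stop
  → r_2 = 0.4245
beam 3: φ=180°, α=75°
  cosα=0.2588 sinα=0.9659 | (1,4) | tMaxX 1.5841 tMaxY 0.6626 | tΔX 3.8637 tΔY 1.0353
    t=0.6626 [y] (1,5)
    t=1.5841 [x] (2,5)
    t=1.6979 [y] (2,6)
    t=2.7331 [y] (2,7) — stop
  → r_3 = 2.7331
beam 4: φ=270°, α=165°
  cosα=-0.9659 sinα=0.2588 | (1,4) | tMaxX 0.6108 tMaxY 2.4728 | tΔX 1.0353 tΔY 3.8637
    t=0.6108 [x] (0,4) — stop
  → r_4 = 0.6108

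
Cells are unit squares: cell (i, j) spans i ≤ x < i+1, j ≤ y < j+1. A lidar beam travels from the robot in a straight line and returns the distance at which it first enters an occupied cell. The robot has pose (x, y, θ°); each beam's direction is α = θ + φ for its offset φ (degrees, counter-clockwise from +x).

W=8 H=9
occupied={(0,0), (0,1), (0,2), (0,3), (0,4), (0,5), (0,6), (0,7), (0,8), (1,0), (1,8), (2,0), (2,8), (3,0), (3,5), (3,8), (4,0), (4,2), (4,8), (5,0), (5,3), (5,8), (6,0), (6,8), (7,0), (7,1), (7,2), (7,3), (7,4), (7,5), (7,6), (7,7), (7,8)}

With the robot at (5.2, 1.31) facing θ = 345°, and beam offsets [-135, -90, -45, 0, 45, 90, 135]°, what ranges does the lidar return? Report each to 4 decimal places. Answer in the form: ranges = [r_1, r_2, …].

beam 1: φ=-135°, α=210°
  dir = (cos 210°, sin 210°) = (-0.8660, -0.5000); from cell (5,1)
  next x-line at t=0.2309, next y-line at t=0.6200; Δt_x=1.1547, Δt_y=2.0000
    x: enter (4,1) at t=0.2309
    y: enter (4,0) at t=0.6200 ← occupied
  → r_1 = 0.6200
beam 2: φ=-90°, α=255°
  dir = (cos 255°, sin 255°) = (-0.2588, -0.9659); from cell (5,1)
  next x-line at t=0.7727, next y-line at t=0.3209; Δt_x=3.8637, Δt_y=1.0353
    y: enter (5,0) at t=0.3209 ← occupied
  → r_2 = 0.3209
beam 3: φ=-45°, α=300°
  dir = (cos 300°, sin 300°) = (0.5000, -0.8660); from cell (5,1)
  next x-line at t=1.6000, next y-line at t=0.3580; Δt_x=2.0000, Δt_y=1.1547
    y: enter (5,0) at t=0.3580 ← occupied
  → r_3 = 0.3580
beam 4: φ=0°, α=345°
  dir = (cos 345°, sin 345°) = (0.9659, -0.2588); from cell (5,1)
  next x-line at t=0.8282, next y-line at t=1.1977; Δt_x=1.0353, Δt_y=3.8637
    x: enter (6,1) at t=0.8282
    y: enter (6,0) at t=1.1977 ← occupied
  → r_4 = 1.1977
beam 5: φ=45°, α=30°
  dir = (cos 30°, sin 30°) = (0.8660, 0.5000); from cell (5,1)
  next x-line at t=0.9238, next y-line at t=1.3800; Δt_x=1.1547, Δt_y=2.0000
    x: enter (6,1) at t=0.9238
    y: enter (6,2) at t=1.3800
    x: enter (7,2) at t=2.0785 ← occupied
  → r_5 = 2.0785
beam 6: φ=90°, α=75°
  dir = (cos 75°, sin 75°) = (0.2588, 0.9659); from cell (5,1)
  next x-line at t=3.0910, next y-line at t=0.7143; Δt_x=3.8637, Δt_y=1.0353
    y: enter (5,2) at t=0.7143
    y: enter (5,3) at t=1.7496 ← occupied
  → r_6 = 1.7496
beam 7: φ=135°, α=120°
  dir = (cos 120°, sin 120°) = (-0.5000, 0.8660); from cell (5,1)
  next x-line at t=0.4000, next y-line at t=0.7967; Δt_x=2.0000, Δt_y=1.1547
    x: enter (4,1) at t=0.4000
    y: enter (4,2) at t=0.7967 ← occupied
  → r_7 = 0.7967

ranges = [0.6200, 0.3209, 0.3580, 1.1977, 2.0785, 1.7496, 0.7967]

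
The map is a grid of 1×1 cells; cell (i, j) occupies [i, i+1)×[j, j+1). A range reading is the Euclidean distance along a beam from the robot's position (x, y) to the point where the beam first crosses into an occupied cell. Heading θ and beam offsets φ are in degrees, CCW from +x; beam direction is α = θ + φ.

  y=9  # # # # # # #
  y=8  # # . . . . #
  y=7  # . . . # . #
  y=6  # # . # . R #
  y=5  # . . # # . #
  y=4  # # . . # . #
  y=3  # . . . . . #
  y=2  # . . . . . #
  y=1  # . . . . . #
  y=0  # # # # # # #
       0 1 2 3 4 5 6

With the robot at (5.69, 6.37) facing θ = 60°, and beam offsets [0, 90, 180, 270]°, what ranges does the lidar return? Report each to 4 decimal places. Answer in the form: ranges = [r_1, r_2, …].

beam 1: φ=0°, α=60°
  cosα=0.5000 sinα=0.8660 | (5,6) | tMaxX 0.6200 tMaxY 0.7275 | tΔX 2.0000 tΔY 1.1547
    t=0.6200 [x] (6,6) — stop
  → r_1 = 0.6200
beam 2: φ=90°, α=150°
  cosα=-0.8660 sinα=0.5000 | (5,6) | tMaxX 0.7967 tMaxY 1.2600 | tΔX 1.1547 tΔY 2.0000
    t=0.7967 [x] (4,6)
    t=1.2600 [y] (4,7) — stop
  → r_2 = 1.2600
beam 3: φ=180°, α=240°
  cosα=-0.5000 sinα=-0.8660 | (5,6) | tMaxX 1.3800 tMaxY 0.4272 | tΔX 2.0000 tΔY 1.1547
    t=0.4272 [y] (5,5)
    t=1.3800 [x] (4,5) — stop
  → r_3 = 1.3800
beam 4: φ=270°, α=330°
  cosα=0.8660 sinα=-0.5000 | (5,6) | tMaxX 0.3580 tMaxY 0.7400 | tΔX 1.1547 tΔY 2.0000
    t=0.3580 [x] (6,6) — stop
  → r_4 = 0.3580

ranges = [0.6200, 1.2600, 1.3800, 0.3580]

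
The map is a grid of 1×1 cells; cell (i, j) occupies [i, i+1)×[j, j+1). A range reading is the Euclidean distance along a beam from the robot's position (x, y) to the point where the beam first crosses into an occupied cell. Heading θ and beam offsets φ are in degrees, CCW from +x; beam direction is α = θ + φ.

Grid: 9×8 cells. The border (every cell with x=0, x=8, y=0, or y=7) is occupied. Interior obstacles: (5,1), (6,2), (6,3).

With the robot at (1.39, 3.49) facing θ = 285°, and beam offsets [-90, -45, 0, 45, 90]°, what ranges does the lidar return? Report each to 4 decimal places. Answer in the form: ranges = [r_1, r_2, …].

ranges = [0.4038, 0.7800, 2.5778, 4.1685, 6.8432]

beam 1: φ=-90°, α=195°
  direction (-0.9659, -0.2588); cell (1,3); t to first gridline: x 0.4038, y 1.8932 (then +1.0353 / +3.8637)
    (0,3) via x @ 0.4038  # hit
  → r_1 = 0.4038
beam 2: φ=-45°, α=240°
  direction (-0.5000, -0.8660); cell (1,3); t to first gridline: x 0.7800, y 0.5658 (then +2.0000 / +1.1547)
    (1,2) via y @ 0.5658
    (0,2) via x @ 0.7800  # hit
  → r_2 = 0.7800
beam 3: φ=0°, α=285°
  direction (0.2588, -0.9659); cell (1,3); t to first gridline: x 2.3569, y 0.5073 (then +3.8637 / +1.0353)
    (1,2) via y @ 0.5073
    (1,1) via y @ 1.5426
    (2,1) via x @ 2.3569
    (2,0) via y @ 2.5778  # hit
  → r_3 = 2.5778
beam 4: φ=45°, α=330°
  direction (0.8660, -0.5000); cell (1,3); t to first gridline: x 0.7044, y 0.9800 (then +1.1547 / +2.0000)
    (2,3) via x @ 0.7044
    (2,2) via y @ 0.9800
    (3,2) via x @ 1.8591
    (3,1) via y @ 2.9800
    (4,1) via x @ 3.0138
    (5,1) via x @ 4.1685  # hit
  → r_4 = 4.1685
beam 5: φ=90°, α=15°
  direction (0.9659, 0.2588); cell (1,3); t to first gridline: x 0.6315, y 1.9705 (then +1.0353 / +3.8637)
    (2,3) via x @ 0.6315
    (3,3) via x @ 1.6668
    (3,4) via y @ 1.9705
    (4,4) via x @ 2.7021
    (5,4) via x @ 3.7373
    (6,4) via x @ 4.7726
    (7,4) via x @ 5.8079
    (7,5) via y @ 5.8342
    (8,5) via x @ 6.8432  # hit
  → r_5 = 6.8432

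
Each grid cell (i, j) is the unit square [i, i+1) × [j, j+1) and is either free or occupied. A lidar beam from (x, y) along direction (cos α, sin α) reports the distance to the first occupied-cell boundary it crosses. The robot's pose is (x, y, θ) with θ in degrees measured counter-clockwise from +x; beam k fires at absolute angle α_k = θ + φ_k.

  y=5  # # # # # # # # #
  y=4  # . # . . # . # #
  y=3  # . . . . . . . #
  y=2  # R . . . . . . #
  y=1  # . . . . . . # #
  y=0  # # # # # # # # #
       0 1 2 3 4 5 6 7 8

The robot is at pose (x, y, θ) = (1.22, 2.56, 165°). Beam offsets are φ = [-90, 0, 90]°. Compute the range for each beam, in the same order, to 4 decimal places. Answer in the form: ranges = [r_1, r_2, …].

ranges = [2.5261, 0.2278, 0.8500]

beam 1: φ=-90°, α=75°
  cosα=0.2588 sinα=0.9659 | (1,2) | tMaxX 3.0137 tMaxY 0.4555 | tΔX 3.8637 tΔY 1.0353
    t=0.4555 [y] (1,3)
    t=1.4908 [y] (1,4)
    t=2.5261 [y] (1,5) — stop
  → r_1 = 2.5261
beam 2: φ=0°, α=165°
  cosα=-0.9659 sinα=0.2588 | (1,2) | tMaxX 0.2278 tMaxY 1.7000 | tΔX 1.0353 tΔY 3.8637
    t=0.2278 [x] (0,2) — stop
  → r_2 = 0.2278
beam 3: φ=90°, α=255°
  cosα=-0.2588 sinα=-0.9659 | (1,2) | tMaxX 0.8500 tMaxY 0.5798 | tΔX 3.8637 tΔY 1.0353
    t=0.5798 [y] (1,1)
    t=0.8500 [x] (0,1) — stop
  → r_3 = 0.8500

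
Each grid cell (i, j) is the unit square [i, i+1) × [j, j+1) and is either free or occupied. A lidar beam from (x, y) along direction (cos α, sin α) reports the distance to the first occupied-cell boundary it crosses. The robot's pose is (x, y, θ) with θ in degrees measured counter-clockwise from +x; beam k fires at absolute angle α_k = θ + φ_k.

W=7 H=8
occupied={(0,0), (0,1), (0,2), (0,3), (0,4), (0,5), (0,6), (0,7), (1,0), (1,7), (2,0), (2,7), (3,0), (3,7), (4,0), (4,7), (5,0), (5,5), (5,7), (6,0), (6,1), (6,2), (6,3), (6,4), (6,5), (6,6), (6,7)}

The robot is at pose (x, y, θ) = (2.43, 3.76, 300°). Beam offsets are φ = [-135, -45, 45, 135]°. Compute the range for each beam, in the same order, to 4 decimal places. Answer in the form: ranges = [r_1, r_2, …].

beam 1: φ=-135°, α=165°
  cosα=-0.9659 sinα=0.2588 | (2,3) | tMaxX 0.4452 tMaxY 0.9273 | tΔX 1.0353 tΔY 3.8637
    t=0.4452 [x] (1,3)
    t=0.9273 [y] (1,4)
    t=1.4804 [x] (0,4) — stop
  → r_1 = 1.4804
beam 2: φ=-45°, α=255°
  cosα=-0.2588 sinα=-0.9659 | (2,3) | tMaxX 1.6614 tMaxY 0.7868 | tΔX 3.8637 tΔY 1.0353
    t=0.7868 [y] (2,2)
    t=1.6614 [x] (1,2)
    t=1.8221 [y] (1,1)
    t=2.8574 [y] (1,0) — stop
  → r_2 = 2.8574
beam 3: φ=45°, α=345°
  cosα=0.9659 sinα=-0.2588 | (2,3) | tMaxX 0.5901 tMaxY 2.9364 | tΔX 1.0353 tΔY 3.8637
    t=0.5901 [x] (3,3)
    t=1.6254 [x] (4,3)
    t=2.6607 [x] (5,3)
    t=2.9364 [y] (5,2)
    t=3.6959 [x] (6,2) — stop
  → r_3 = 3.6959
beam 4: φ=135°, α=75°
  cosα=0.2588 sinα=0.9659 | (2,3) | tMaxX 2.2023 tMaxY 0.2485 | tΔX 3.8637 tΔY 1.0353
    t=0.2485 [y] (2,4)
    t=1.2837 [y] (2,5)
    t=2.2023 [x] (3,5)
    t=2.3190 [y] (3,6)
    t=3.3543 [y] (3,7) — stop
  → r_4 = 3.3543

ranges = [1.4804, 2.8574, 3.6959, 3.3543]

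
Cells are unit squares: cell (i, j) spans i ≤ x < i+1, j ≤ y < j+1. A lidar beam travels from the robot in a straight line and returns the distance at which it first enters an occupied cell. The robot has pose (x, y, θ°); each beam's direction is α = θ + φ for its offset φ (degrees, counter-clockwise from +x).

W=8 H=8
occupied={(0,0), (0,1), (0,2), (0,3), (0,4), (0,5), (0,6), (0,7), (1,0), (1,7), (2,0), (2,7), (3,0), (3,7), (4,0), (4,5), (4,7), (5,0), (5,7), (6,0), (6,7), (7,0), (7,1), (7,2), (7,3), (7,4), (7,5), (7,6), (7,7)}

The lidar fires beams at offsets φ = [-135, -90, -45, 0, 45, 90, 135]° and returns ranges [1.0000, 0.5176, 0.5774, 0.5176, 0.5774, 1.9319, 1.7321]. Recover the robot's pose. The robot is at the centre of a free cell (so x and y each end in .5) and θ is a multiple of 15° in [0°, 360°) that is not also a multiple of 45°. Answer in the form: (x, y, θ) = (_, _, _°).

Enumerate (i+0.5, j+0.5, θ) over the 35 free cells and 16 admissible headings. For each, cast all 7 beams and compare to the given ranges.
  (3.5, 6.5, 75°): beam 2 = 3.6235 ≠ 0.5176 ✗
  (2.5, 3.5, 210°): beam 1 = 3.6235 ≠ 1.0000 ✗
  (2.5, 3.5, 120°): beam 1 = 4.6587 ≠ 1.0000 ✗
  (4.5, 1.5, 105°): beam 2 = 2.5882 ≠ 0.5176 ✗
  (5.5, 4.5, 165°): beam 1 = 1.7321 ≠ 1.0000 ✗
  …
  (6.5, 6.5, 75°): r_1=1.0000, r_2=0.5176, r_3=0.5774, r_4=0.5176, r_5=0.5774, r_6=1.9319, r_7=1.7321 — all match ✓
Unique over the lattice → pose = (6.5, 6.5, 75°).

(x, y, θ) = (6.5, 6.5, 75°)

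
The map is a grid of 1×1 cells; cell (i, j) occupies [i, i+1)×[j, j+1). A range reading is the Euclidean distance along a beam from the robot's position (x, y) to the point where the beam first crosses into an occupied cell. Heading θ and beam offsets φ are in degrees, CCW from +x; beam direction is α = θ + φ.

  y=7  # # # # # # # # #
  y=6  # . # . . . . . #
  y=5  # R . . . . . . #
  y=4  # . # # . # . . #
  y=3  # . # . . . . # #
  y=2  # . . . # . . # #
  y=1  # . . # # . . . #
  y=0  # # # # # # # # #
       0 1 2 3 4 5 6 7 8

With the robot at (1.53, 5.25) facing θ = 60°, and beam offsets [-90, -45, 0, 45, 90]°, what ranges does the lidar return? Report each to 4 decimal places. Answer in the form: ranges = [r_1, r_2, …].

beam 1: φ=-90°, α=330°
  dir = (cos 330°, sin 330°) = (0.8660, -0.5000); from cell (1,5)
  next x-line at t=0.5427, next y-line at t=0.5000; Δt_x=1.1547, Δt_y=2.0000
    y: enter (1,4) at t=0.5000
    x: enter (2,4) at t=0.5427 ← occupied
  → r_1 = 0.5427
beam 2: φ=-45°, α=15°
  dir = (cos 15°, sin 15°) = (0.9659, 0.2588); from cell (1,5)
  next x-line at t=0.4866, next y-line at t=2.8978; Δt_x=1.0353, Δt_y=3.8637
    x: enter (2,5) at t=0.4866
    x: enter (3,5) at t=1.5219
    x: enter (4,5) at t=2.5571
    y: enter (4,6) at t=2.8978
    x: enter (5,6) at t=3.5924
    x: enter (6,6) at t=4.6277
    x: enter (7,6) at t=5.6630
    x: enter (8,6) at t=6.6982 ← occupied
  → r_2 = 6.6982
beam 3: φ=0°, α=60°
  dir = (cos 60°, sin 60°) = (0.5000, 0.8660); from cell (1,5)
  next x-line at t=0.9400, next y-line at t=0.8660; Δt_x=2.0000, Δt_y=1.1547
    y: enter (1,6) at t=0.8660
    x: enter (2,6) at t=0.9400 ← occupied
  → r_3 = 0.9400
beam 4: φ=45°, α=105°
  dir = (cos 105°, sin 105°) = (-0.2588, 0.9659); from cell (1,5)
  next x-line at t=2.0478, next y-line at t=0.7765; Δt_x=3.8637, Δt_y=1.0353
    y: enter (1,6) at t=0.7765
    y: enter (1,7) at t=1.8117 ← occupied
  → r_4 = 1.8117
beam 5: φ=90°, α=150°
  dir = (cos 150°, sin 150°) = (-0.8660, 0.5000); from cell (1,5)
  next x-line at t=0.6120, next y-line at t=1.5000; Δt_x=1.1547, Δt_y=2.0000
    x: enter (0,5) at t=0.6120 ← occupied
  → r_5 = 0.6120

ranges = [0.5427, 6.6982, 0.9400, 1.8117, 0.6120]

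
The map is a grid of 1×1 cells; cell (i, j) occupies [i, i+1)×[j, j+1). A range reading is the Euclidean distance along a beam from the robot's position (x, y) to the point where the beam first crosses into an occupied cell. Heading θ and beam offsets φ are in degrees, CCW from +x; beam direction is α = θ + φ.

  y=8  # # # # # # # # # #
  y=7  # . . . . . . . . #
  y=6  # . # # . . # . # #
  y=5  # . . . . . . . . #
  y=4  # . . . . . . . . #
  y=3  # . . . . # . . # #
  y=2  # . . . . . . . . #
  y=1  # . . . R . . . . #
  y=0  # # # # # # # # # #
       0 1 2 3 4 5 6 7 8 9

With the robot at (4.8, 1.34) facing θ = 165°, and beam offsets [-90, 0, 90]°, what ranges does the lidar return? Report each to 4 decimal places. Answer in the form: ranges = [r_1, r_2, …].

ranges = [1.7186, 3.9340, 0.3520]

beam 1: φ=-90°, α=75°
  cosα=0.2588 sinα=0.9659 | (4,1) | tMaxX 0.7727 tMaxY 0.6833 | tΔX 3.8637 tΔY 1.0353
    t=0.6833 [y] (4,2)
    t=0.7727 [x] (5,2)
    t=1.7186 [y] (5,3) — stop
  → r_1 = 1.7186
beam 2: φ=0°, α=165°
  cosα=-0.9659 sinα=0.2588 | (4,1) | tMaxX 0.8282 tMaxY 2.5500 | tΔX 1.0353 tΔY 3.8637
    t=0.8282 [x] (3,1)
    t=1.8635 [x] (2,1)
    t=2.5500 [y] (2,2)
    t=2.8988 [x] (1,2)
    t=3.9340 [x] (0,2) — stop
  → r_2 = 3.9340
beam 3: φ=90°, α=255°
  cosα=-0.2588 sinα=-0.9659 | (4,1) | tMaxX 3.0910 tMaxY 0.3520 | tΔX 3.8637 tΔY 1.0353
    t=0.3520 [y] (4,0) — stop
  → r_3 = 0.3520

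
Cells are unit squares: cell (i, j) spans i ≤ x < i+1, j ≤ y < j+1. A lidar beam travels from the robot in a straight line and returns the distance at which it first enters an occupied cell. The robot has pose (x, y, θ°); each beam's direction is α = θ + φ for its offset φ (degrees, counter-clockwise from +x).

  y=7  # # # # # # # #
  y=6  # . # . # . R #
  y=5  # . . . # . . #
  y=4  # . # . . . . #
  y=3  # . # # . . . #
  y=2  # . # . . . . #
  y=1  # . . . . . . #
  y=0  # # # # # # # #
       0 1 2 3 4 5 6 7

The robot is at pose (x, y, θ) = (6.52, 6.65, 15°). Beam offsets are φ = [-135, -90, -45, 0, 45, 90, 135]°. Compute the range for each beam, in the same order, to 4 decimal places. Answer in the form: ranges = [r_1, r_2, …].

ranges = [6.5241, 1.8546, 0.5543, 0.4969, 0.4041, 0.3623, 0.7000]

beam 1: φ=-135°, α=240°
  dir = (cos 240°, sin 240°) = (-0.5000, -0.8660); from cell (6,6)
  next x-line at t=1.0400, next y-line at t=0.7506; Δt_x=2.0000, Δt_y=1.1547
    y: enter (6,5) at t=0.7506
    x: enter (5,5) at t=1.0400
    y: enter (5,4) at t=1.9053
    x: enter (4,4) at t=3.0400
    y: enter (4,3) at t=3.0600
    y: enter (4,2) at t=4.2147
    x: enter (3,2) at t=5.0400
    y: enter (3,1) at t=5.3694
    y: enter (3,0) at t=6.5241 ← occupied
  → r_1 = 6.5241
beam 2: φ=-90°, α=285°
  dir = (cos 285°, sin 285°) = (0.2588, -0.9659); from cell (6,6)
  next x-line at t=1.8546, next y-line at t=0.6729; Δt_x=3.8637, Δt_y=1.0353
    y: enter (6,5) at t=0.6729
    y: enter (6,4) at t=1.7082
    x: enter (7,4) at t=1.8546 ← occupied
  → r_2 = 1.8546
beam 3: φ=-45°, α=330°
  dir = (cos 330°, sin 330°) = (0.8660, -0.5000); from cell (6,6)
  next x-line at t=0.5543, next y-line at t=1.3000; Δt_x=1.1547, Δt_y=2.0000
    x: enter (7,6) at t=0.5543 ← occupied
  → r_3 = 0.5543
beam 4: φ=0°, α=15°
  dir = (cos 15°, sin 15°) = (0.9659, 0.2588); from cell (6,6)
  next x-line at t=0.4969, next y-line at t=1.3523; Δt_x=1.0353, Δt_y=3.8637
    x: enter (7,6) at t=0.4969 ← occupied
  → r_4 = 0.4969
beam 5: φ=45°, α=60°
  dir = (cos 60°, sin 60°) = (0.5000, 0.8660); from cell (6,6)
  next x-line at t=0.9600, next y-line at t=0.4041; Δt_x=2.0000, Δt_y=1.1547
    y: enter (6,7) at t=0.4041 ← occupied
  → r_5 = 0.4041
beam 6: φ=90°, α=105°
  dir = (cos 105°, sin 105°) = (-0.2588, 0.9659); from cell (6,6)
  next x-line at t=2.0091, next y-line at t=0.3623; Δt_x=3.8637, Δt_y=1.0353
    y: enter (6,7) at t=0.3623 ← occupied
  → r_6 = 0.3623
beam 7: φ=135°, α=150°
  dir = (cos 150°, sin 150°) = (-0.8660, 0.5000); from cell (6,6)
  next x-line at t=0.6004, next y-line at t=0.7000; Δt_x=1.1547, Δt_y=2.0000
    x: enter (5,6) at t=0.6004
    y: enter (5,7) at t=0.7000 ← occupied
  → r_7 = 0.7000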